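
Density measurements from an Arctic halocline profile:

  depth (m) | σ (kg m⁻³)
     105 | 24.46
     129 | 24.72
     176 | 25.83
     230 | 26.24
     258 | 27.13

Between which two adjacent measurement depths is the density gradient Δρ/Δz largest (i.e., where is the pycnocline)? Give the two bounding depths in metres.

230–258 m

Compute the density gradient over each adjacent pair:
  105–129 m: Δρ/Δz = 0.26/24 = 0.011 kg m⁻⁴
  129–176 m: Δρ/Δz = 1.11/47 = 0.024 kg m⁻⁴
  176–230 m: Δρ/Δz = 0.41/54 = 7.6 × 10⁻³ kg m⁻⁴
  230–258 m: Δρ/Δz = 0.89/28 = 0.032 kg m⁻⁴
The largest gradient is in the 230–258 m interval — the pycnocline.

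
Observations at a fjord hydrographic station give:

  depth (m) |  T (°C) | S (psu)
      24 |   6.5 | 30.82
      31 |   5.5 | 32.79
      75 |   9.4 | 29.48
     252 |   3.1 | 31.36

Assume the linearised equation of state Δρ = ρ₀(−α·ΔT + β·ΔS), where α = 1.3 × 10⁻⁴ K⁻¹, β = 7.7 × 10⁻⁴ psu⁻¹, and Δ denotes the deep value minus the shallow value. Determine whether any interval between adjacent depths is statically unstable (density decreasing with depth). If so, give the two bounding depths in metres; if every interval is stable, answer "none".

Evaluate Δρ/ρ₀ = −αΔT + βΔS across each adjacent pair:
  24–31 m: −αΔT+βΔS = −(1.3 × 10⁻⁴)(-1.0)+(7.7 × 10⁻⁴)(+1.97) = 1.6 × 10⁻³ → stable
  31–75 m: −αΔT+βΔS = −(1.3 × 10⁻⁴)(+3.9)+(7.7 × 10⁻⁴)(-3.31) = -3.1 × 10⁻³ → UNSTABLE
  75–252 m: −αΔT+βΔS = −(1.3 × 10⁻⁴)(-6.3)+(7.7 × 10⁻⁴)(+1.88) = 2.3 × 10⁻³ → stable
The 31–75 m interval has Δρ < 0: lighter water underlies denser water.

31–75 m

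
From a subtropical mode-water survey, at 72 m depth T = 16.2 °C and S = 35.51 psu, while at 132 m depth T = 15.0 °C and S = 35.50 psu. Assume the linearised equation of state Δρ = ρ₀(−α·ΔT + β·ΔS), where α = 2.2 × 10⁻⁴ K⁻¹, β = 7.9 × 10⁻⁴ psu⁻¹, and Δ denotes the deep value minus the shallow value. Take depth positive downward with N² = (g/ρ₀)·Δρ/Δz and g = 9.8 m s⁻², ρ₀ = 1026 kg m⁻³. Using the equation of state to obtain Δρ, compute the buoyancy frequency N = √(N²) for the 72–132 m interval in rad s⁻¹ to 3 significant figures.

ΔT = -1.2 K, ΔS = -0.01 psu (deep − shallow).
Δρ/ρ₀ = −αΔT + βΔS = 2.64 × 10⁻⁴ − 7.90 × 10⁻⁶ = 2.561 × 10⁻⁴, so Δρ ≈ 0.2628 kg m⁻³.
N² = (g/ρ₀)·Δρ/Δz = g·(Δρ/ρ₀)/Δz = 9.8 × 2.561 × 10⁻⁴ / 60 = 4.1830 × 10⁻⁵ s⁻².
N = √(4.1830 × 10⁻⁵) = 6.4676 × 10⁻³ rad s⁻¹ ≈ 6.47 × 10⁻³ rad s⁻¹.

6.47 × 10⁻³ rad s⁻¹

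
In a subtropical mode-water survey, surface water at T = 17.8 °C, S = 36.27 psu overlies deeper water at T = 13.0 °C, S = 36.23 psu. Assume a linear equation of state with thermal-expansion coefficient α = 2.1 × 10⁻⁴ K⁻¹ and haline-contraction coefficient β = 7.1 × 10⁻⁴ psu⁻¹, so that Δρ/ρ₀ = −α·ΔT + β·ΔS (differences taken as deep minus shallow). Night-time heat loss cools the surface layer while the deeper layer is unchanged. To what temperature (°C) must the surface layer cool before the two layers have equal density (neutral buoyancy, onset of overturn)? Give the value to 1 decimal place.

Neutral buoyancy requires Δρ = 0, i.e. −α(T_deep − T_surf′) + β(S_deep − S_surf) = 0.
T_surf′ = T_deep − (β/α)·ΔS = 13.0 − (7.1 × 10⁻⁴/2.1 × 10⁻⁴)·(-0.04) = 13.135 °C.
Cooling required: 17.8 − (13.135) = 4.665 °C.

13.1 °C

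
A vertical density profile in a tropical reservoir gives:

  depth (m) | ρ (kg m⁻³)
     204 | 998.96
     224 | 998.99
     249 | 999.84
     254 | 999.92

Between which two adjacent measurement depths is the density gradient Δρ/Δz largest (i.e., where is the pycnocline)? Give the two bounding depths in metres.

224–249 m

Compute the density gradient over each adjacent pair:
  204–224 m: Δρ/Δz = 0.03/20 = 1.5 × 10⁻³ kg m⁻⁴
  224–249 m: Δρ/Δz = 0.85/25 = 0.034 kg m⁻⁴
  249–254 m: Δρ/Δz = 0.08/5 = 0.016 kg m⁻⁴
The largest gradient is in the 224–249 m interval — the pycnocline.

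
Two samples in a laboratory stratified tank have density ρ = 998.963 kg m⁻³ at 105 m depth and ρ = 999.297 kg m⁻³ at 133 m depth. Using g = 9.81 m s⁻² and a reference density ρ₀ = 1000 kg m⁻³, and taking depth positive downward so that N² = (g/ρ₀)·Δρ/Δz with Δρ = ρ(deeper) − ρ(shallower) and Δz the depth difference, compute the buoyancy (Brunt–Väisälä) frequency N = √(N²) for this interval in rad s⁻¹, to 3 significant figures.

0.0108 rad s⁻¹

Δρ = 999.297 − 998.963 = 0.334 kg m⁻³ over Δz = 133 − 105 = 28 m.
N² = (9.81/1000) × (0.334/28) = 1.1702 × 10⁻⁴ s⁻².
N = √(1.1702 × 10⁻⁴) = 0.010818 rad s⁻¹ ≈ 0.0108 rad s⁻¹.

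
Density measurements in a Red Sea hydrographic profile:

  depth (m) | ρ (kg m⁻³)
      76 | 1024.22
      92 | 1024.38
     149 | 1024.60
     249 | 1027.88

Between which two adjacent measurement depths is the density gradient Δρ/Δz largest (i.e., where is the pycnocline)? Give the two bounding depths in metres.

149–249 m

Compute the density gradient over each adjacent pair:
  76–92 m: Δρ/Δz = 0.16/16 = 0.010 kg m⁻⁴
  92–149 m: Δρ/Δz = 0.22/57 = 3.9 × 10⁻³ kg m⁻⁴
  149–249 m: Δρ/Δz = 3.28/100 = 0.033 kg m⁻⁴
The largest gradient is in the 149–249 m interval — the pycnocline.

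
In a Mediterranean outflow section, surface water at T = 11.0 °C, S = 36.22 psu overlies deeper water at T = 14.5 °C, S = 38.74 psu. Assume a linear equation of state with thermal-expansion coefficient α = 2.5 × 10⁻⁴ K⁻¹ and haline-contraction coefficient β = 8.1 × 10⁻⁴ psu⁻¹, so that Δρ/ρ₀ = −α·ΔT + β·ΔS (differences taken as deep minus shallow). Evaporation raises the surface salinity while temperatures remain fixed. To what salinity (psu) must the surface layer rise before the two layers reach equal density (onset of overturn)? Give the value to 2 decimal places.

37.66 psu

Neutral buoyancy requires −α(T_deep − T_surf) + β(S_deep − S_surf′) = 0.
S_surf′ = S_deep − (α/β)·ΔT = 38.74 − (2.5 × 10⁻⁴/8.1 × 10⁻⁴)·(+3.5) = 37.6598 psu.
Increase required: 37.6598 − 36.22 = 1.4398 psu.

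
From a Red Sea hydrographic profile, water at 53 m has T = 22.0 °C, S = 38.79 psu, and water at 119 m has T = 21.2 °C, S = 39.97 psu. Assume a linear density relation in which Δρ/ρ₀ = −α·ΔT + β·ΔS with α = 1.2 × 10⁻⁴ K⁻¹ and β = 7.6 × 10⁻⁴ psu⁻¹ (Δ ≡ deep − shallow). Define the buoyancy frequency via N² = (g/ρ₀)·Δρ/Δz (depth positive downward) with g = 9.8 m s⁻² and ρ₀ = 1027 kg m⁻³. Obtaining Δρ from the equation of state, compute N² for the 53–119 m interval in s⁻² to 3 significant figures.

1.47 × 10⁻⁴ s⁻²

ΔT = -0.8 K, ΔS = +1.18 psu (deep − shallow).
Δρ/ρ₀ = −αΔT + βΔS = 9.60 × 10⁻⁵ + 8.968 × 10⁻⁴ = 9.928 × 10⁻⁴, so Δρ ≈ 1.020 kg m⁻³.
N² = (g/ρ₀)·Δρ/Δz = g·(Δρ/ρ₀)/Δz = 9.8 × 9.928 × 10⁻⁴ / 66 = 1.4742 × 10⁻⁴ s⁻² ≈ 1.47 × 10⁻⁴ s⁻².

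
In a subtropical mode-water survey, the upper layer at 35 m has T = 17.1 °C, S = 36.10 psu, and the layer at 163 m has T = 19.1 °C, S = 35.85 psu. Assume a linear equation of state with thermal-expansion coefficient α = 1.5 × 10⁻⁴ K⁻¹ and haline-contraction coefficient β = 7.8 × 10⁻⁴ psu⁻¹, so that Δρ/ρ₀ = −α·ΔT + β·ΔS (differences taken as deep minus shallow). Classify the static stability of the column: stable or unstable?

unstable

ΔT = 19.1 − 17.1 = +2.0 K and ΔS = 35.85 − 36.10 = -0.25 psu (deep − shallow).
−αΔT = -3.00 × 10⁻⁴; βΔS = -1.95 × 10⁻⁴; sum Δρ/ρ₀ = -4.95 × 10⁻⁴.
Δρ/ρ₀ < 0, so Δρ < 0: deeper water is lighter → statically unstable; the column would overturn.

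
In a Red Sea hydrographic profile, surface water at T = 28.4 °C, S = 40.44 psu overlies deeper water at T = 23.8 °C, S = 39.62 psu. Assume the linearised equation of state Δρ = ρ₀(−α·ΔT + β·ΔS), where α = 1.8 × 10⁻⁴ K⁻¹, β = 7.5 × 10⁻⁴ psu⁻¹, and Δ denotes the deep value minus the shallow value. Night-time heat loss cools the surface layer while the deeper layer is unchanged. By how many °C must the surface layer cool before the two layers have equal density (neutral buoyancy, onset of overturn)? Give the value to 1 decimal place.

1.2 °C

Neutral buoyancy requires Δρ = 0, i.e. −α(T_deep − T_surf′) + β(S_deep − S_surf) = 0.
T_surf′ = T_deep − (β/α)·ΔS = 23.8 − (7.5 × 10⁻⁴/1.8 × 10⁻⁴)·(-0.82) = 27.217 °C.
Cooling required: 28.4 − (27.217) = 1.183 °C.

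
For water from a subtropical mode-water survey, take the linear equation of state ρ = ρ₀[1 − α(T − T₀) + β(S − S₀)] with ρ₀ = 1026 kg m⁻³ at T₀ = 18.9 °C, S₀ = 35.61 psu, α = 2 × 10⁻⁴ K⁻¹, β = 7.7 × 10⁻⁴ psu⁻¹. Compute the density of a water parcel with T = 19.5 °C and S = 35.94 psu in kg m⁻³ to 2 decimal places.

1026.14 kg m⁻³

T − T₀ = +0.6 K, S − S₀ = +0.33 psu.
Bracket = 1 − α·(+0.6) + β·(+0.33) = 1 + (1.341 × 10⁻⁴) = 1.0001341.
ρ = 1026 × 1.0001341 = 1026.14 kg m⁻³.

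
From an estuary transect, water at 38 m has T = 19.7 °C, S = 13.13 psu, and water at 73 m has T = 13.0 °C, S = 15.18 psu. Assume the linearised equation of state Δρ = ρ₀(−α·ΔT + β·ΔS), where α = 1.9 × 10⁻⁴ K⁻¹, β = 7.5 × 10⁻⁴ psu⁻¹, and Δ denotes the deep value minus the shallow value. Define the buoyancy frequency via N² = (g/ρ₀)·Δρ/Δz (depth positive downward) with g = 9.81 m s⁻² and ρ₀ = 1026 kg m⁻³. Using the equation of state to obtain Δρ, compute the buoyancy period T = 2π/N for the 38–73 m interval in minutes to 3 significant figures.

ΔT = -6.7 K, ΔS = +2.05 psu (deep − shallow).
Δρ/ρ₀ = −αΔT + βΔS = 1.273 × 10⁻³ + 1.5375 × 10⁻³ = 2.8105 × 10⁻³, so Δρ ≈ 2.884 kg m⁻³.
N² = (g/ρ₀)·Δρ/Δz = g·(Δρ/ρ₀)/Δz = 9.81 × 2.8105 × 10⁻³ / 35 = 7.8774 × 10⁻⁴ s⁻².
N = √(7.8774 × 10⁻⁴) = 0.028067 rad s⁻¹ → T = 2π/N = 223.86 s = 3.7310 min ≈ 3.73 min.

3.73 min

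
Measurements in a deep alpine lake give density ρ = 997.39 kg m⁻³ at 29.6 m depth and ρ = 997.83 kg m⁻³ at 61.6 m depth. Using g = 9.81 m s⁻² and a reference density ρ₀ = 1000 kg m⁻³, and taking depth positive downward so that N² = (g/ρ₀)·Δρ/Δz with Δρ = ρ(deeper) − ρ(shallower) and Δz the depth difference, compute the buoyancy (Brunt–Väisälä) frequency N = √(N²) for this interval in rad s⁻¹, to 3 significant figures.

Δρ = 997.83 − 997.39 = 0.44 kg m⁻³ over Δz = 61.6 − 29.6 = 32 m.
N² = (9.81/1000) × (0.44/32) = 1.3489 × 10⁻⁴ s⁻².
N = √(1.3489 × 10⁻⁴) = 0.011614 rad s⁻¹ ≈ 0.0116 rad s⁻¹.

0.0116 rad s⁻¹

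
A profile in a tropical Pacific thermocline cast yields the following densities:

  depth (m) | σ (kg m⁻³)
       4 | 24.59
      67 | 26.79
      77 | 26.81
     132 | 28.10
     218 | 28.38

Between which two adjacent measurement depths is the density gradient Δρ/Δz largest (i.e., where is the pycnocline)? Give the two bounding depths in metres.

Compute the density gradient over each adjacent pair:
  4–67 m: Δρ/Δz = 2.20/63 = 0.035 kg m⁻⁴
  67–77 m: Δρ/Δz = 0.02/10 = 2.0 × 10⁻³ kg m⁻⁴
  77–132 m: Δρ/Δz = 1.29/55 = 0.023 kg m⁻⁴
  132–218 m: Δρ/Δz = 0.28/86 = 3.3 × 10⁻³ kg m⁻⁴
The largest gradient is in the 4–67 m interval — the pycnocline.

4–67 m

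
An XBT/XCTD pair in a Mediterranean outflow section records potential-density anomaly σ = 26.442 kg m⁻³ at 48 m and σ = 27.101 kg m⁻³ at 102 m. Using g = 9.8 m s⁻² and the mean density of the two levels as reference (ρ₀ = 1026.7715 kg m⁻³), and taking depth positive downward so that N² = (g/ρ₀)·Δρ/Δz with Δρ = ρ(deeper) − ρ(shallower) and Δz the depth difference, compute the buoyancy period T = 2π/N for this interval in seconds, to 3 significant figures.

Δρ = 1027.101 − 1026.442 = 0.659 kg m⁻³ over Δz = 102 − 48 = 54 m.
N² = (9.8/1026.7715) × (0.659/54) = 1.1648 × 10⁻⁴ s⁻².
N = √(1.1648 × 10⁻⁴) = 0.010793 rad s⁻¹, so T = 2π/N = 582.15 s ≈ 582 s.
Since Δρ > 0 the layer is stably stratified.

582 s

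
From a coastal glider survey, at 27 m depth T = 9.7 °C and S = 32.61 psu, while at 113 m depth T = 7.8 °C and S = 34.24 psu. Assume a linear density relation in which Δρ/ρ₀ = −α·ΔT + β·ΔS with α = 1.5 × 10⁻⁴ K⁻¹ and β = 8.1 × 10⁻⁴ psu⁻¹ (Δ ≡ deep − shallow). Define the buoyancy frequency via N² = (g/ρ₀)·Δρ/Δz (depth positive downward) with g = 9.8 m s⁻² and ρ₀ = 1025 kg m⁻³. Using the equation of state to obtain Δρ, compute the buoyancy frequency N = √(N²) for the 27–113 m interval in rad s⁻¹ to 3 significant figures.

0.0135 rad s⁻¹

ΔT = -1.9 K, ΔS = +1.63 psu (deep − shallow).
Δρ/ρ₀ = −αΔT + βΔS = 2.85 × 10⁻⁴ + 1.3203 × 10⁻³ = 1.6053 × 10⁻³, so Δρ ≈ 1.645 kg m⁻³.
N² = (g/ρ₀)·Δρ/Δz = g·(Δρ/ρ₀)/Δz = 9.8 × 1.6053 × 10⁻³ / 86 = 1.8293 × 10⁻⁴ s⁻².
N = √(1.8293 × 10⁻⁴) = 0.013525 rad s⁻¹ ≈ 0.0135 rad s⁻¹.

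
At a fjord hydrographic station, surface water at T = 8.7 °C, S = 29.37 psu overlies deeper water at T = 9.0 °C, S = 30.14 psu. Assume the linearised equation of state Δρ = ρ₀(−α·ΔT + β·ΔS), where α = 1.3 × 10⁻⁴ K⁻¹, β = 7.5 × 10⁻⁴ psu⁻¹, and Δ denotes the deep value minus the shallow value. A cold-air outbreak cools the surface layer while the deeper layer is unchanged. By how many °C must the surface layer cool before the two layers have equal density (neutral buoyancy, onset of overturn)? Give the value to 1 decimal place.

4.1 °C

Neutral buoyancy requires Δρ = 0, i.e. −α(T_deep − T_surf′) + β(S_deep − S_surf) = 0.
T_surf′ = T_deep − (β/α)·ΔS = 9.0 − (7.5 × 10⁻⁴/1.3 × 10⁻⁴)·(+0.77) = 4.558 °C.
Cooling required: 8.7 − (4.558) = 4.142 °C.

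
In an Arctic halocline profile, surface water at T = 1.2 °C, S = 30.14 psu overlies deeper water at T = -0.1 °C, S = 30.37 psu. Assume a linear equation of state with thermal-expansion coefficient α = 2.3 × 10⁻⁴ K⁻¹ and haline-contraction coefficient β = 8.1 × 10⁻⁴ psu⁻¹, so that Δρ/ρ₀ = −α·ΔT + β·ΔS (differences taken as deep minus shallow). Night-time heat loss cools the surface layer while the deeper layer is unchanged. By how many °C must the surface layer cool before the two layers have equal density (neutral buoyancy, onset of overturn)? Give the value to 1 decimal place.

2.1 °C

Neutral buoyancy requires Δρ = 0, i.e. −α(T_deep − T_surf′) + β(S_deep − S_surf) = 0.
T_surf′ = T_deep − (β/α)·ΔS = -0.1 − (8.1 × 10⁻⁴/2.3 × 10⁻⁴)·(+0.23) = -0.910 °C.
Cooling required: 1.2 − (-0.910) = 2.110 °C.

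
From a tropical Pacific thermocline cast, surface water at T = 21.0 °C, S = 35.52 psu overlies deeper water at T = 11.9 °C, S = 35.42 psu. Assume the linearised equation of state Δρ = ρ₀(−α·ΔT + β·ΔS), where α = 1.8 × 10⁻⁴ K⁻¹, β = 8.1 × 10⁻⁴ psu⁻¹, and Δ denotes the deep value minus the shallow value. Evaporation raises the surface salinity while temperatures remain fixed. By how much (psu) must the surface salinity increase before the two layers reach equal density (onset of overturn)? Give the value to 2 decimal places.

Neutral buoyancy requires −α(T_deep − T_surf) + β(S_deep − S_surf′) = 0.
S_surf′ = S_deep − (α/β)·ΔT = 35.42 − (1.8 × 10⁻⁴/8.1 × 10⁻⁴)·(-9.1) = 37.4422 psu.
Increase required: 37.4422 − 35.52 = 1.9222 psu.

1.92 psu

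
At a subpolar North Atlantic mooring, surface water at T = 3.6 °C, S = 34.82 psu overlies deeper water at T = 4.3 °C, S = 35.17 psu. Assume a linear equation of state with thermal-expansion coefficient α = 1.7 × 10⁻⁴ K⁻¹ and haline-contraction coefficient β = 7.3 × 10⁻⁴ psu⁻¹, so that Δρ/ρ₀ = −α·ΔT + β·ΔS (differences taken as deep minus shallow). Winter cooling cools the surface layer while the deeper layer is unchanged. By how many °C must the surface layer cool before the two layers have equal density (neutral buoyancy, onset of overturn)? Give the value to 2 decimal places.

0.80 °C

Neutral buoyancy requires Δρ = 0, i.e. −α(T_deep − T_surf′) + β(S_deep − S_surf) = 0.
T_surf′ = T_deep − (β/α)·ΔS = 4.3 − (7.3 × 10⁻⁴/1.7 × 10⁻⁴)·(+0.35) = 2.7971 °C.
Cooling required: 3.6 − (2.7971) = 0.8029 °C.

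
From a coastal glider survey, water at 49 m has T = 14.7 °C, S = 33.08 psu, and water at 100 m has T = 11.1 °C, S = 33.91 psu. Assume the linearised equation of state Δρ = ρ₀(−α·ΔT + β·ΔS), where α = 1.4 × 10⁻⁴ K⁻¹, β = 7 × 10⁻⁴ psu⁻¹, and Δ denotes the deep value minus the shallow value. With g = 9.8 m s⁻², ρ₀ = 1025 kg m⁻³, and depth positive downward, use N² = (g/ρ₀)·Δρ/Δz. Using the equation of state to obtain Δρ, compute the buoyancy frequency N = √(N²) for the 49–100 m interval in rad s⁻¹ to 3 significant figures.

ΔT = -3.6 K, ΔS = +0.83 psu (deep − shallow).
Δρ/ρ₀ = −αΔT + βΔS = 5.04 × 10⁻⁴ + 5.81 × 10⁻⁴ = 1.085 × 10⁻³, so Δρ ≈ 1.112 kg m⁻³.
N² = (g/ρ₀)·Δρ/Δz = g·(Δρ/ρ₀)/Δz = 9.8 × 1.085 × 10⁻³ / 51 = 2.0849 × 10⁻⁴ s⁻².
N = √(2.0849 × 10⁻⁴) = 0.014439 rad s⁻¹ ≈ 0.0144 rad s⁻¹.

0.0144 rad s⁻¹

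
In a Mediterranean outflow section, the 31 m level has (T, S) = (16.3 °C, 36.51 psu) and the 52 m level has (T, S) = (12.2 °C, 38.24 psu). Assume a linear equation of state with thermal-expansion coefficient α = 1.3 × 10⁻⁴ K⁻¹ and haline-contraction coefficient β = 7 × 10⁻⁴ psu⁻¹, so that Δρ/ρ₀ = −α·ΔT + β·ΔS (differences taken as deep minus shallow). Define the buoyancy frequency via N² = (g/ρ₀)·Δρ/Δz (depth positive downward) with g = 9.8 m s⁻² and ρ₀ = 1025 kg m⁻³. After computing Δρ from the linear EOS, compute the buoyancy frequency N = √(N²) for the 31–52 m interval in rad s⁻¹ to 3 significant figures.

ΔT = -4.1 K, ΔS = +1.73 psu (deep − shallow).
Δρ/ρ₀ = −αΔT + βΔS = 5.33 × 10⁻⁴ + 1.211 × 10⁻³ = 1.744 × 10⁻³, so Δρ ≈ 1.788 kg m⁻³.
N² = (g/ρ₀)·Δρ/Δz = g·(Δρ/ρ₀)/Δz = 9.8 × 1.744 × 10⁻³ / 21 = 8.1387 × 10⁻⁴ s⁻².
N = √(8.1387 × 10⁻⁴) = 0.028528 rad s⁻¹ ≈ 0.0285 rad s⁻¹.

0.0285 rad s⁻¹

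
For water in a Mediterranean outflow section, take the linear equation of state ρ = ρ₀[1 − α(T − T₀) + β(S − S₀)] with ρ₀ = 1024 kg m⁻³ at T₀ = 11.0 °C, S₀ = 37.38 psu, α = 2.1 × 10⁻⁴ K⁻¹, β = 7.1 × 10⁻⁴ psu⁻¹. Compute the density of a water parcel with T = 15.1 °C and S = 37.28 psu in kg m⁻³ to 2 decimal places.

1023.05 kg m⁻³

T − T₀ = +4.1 K, S − S₀ = -0.10 psu.
Bracket = 1 − α·(+4.1) + β·(-0.10) = 1 + (-9.32 × 10⁻⁴) = 0.9990680.
ρ = 1024 × 0.9990680 = 1023.05 kg m⁻³.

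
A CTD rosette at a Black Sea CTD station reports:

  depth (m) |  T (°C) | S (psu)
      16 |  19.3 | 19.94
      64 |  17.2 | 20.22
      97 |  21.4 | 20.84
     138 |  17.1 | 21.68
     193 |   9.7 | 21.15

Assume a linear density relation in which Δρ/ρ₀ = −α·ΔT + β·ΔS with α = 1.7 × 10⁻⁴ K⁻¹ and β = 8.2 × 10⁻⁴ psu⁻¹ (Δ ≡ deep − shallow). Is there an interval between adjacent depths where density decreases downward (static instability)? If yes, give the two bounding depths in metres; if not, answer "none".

Evaluate Δρ/ρ₀ = −αΔT + βΔS across each adjacent pair:
  16–64 m: −αΔT+βΔS = −(1.7 × 10⁻⁴)(-2.1)+(8.2 × 10⁻⁴)(+0.28) = 5.9 × 10⁻⁴ → stable
  64–97 m: −αΔT+βΔS = −(1.7 × 10⁻⁴)(+4.2)+(8.2 × 10⁻⁴)(+0.62) = -2.1 × 10⁻⁴ → UNSTABLE
  97–138 m: −αΔT+βΔS = −(1.7 × 10⁻⁴)(-4.3)+(8.2 × 10⁻⁴)(+0.84) = 1.4 × 10⁻³ → stable
  138–193 m: −αΔT+βΔS = −(1.7 × 10⁻⁴)(-7.4)+(8.2 × 10⁻⁴)(-0.53) = 8.2 × 10⁻⁴ → stable
The 64–97 m interval has Δρ < 0: lighter water underlies denser water.

64–97 m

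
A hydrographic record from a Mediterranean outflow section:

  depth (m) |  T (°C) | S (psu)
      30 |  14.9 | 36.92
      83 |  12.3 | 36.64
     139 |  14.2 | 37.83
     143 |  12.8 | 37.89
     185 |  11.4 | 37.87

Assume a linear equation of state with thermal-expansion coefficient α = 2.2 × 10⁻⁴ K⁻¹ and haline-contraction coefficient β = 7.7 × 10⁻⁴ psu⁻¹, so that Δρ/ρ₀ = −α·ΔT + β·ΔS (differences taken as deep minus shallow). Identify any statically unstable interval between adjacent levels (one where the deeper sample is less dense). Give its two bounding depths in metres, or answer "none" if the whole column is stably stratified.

none

Evaluate Δρ/ρ₀ = −αΔT + βΔS across each adjacent pair:
  30–83 m: −αΔT+βΔS = −(2.2 × 10⁻⁴)(-2.6)+(7.7 × 10⁻⁴)(-0.28) = 3.6 × 10⁻⁴ → stable
  83–139 m: −αΔT+βΔS = −(2.2 × 10⁻⁴)(+1.9)+(7.7 × 10⁻⁴)(+1.19) = 5.0 × 10⁻⁴ → stable
  139–143 m: −αΔT+βΔS = −(2.2 × 10⁻⁴)(-1.4)+(7.7 × 10⁻⁴)(+0.06) = 3.5 × 10⁻⁴ → stable
  143–185 m: −αΔT+βΔS = −(2.2 × 10⁻⁴)(-1.4)+(7.7 × 10⁻⁴)(-0.02) = 2.9 × 10⁻⁴ → stable
Every interval has Δρ > 0: the column is stably stratified throughout.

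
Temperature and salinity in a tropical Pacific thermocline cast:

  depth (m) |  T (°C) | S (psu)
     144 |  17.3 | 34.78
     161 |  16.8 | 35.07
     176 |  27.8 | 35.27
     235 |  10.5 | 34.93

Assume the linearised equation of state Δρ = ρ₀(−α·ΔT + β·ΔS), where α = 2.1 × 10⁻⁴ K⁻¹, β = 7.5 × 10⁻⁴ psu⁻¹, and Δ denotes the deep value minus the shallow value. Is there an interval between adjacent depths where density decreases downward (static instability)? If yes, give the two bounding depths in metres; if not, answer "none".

161–176 m

Evaluate Δρ/ρ₀ = −αΔT + βΔS across each adjacent pair:
  144–161 m: −αΔT+βΔS = −(2.1 × 10⁻⁴)(-0.5)+(7.5 × 10⁻⁴)(+0.29) = 3.2 × 10⁻⁴ → stable
  161–176 m: −αΔT+βΔS = −(2.1 × 10⁻⁴)(+11.0)+(7.5 × 10⁻⁴)(+0.20) = -2.2 × 10⁻³ → UNSTABLE
  176–235 m: −αΔT+βΔS = −(2.1 × 10⁻⁴)(-17.3)+(7.5 × 10⁻⁴)(-0.34) = 3.4 × 10⁻³ → stable
The 161–176 m interval has Δρ < 0: lighter water underlies denser water.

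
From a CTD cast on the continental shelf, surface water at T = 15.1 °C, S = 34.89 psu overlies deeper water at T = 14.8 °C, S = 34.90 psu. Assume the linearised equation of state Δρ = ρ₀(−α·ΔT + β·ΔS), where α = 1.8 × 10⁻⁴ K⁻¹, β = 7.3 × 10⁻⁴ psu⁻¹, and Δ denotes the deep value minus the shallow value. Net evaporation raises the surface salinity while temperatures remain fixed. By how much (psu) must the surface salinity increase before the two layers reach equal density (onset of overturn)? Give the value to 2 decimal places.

Neutral buoyancy requires −α(T_deep − T_surf) + β(S_deep − S_surf′) = 0.
S_surf′ = S_deep − (α/β)·ΔT = 34.90 − (1.8 × 10⁻⁴/7.3 × 10⁻⁴)·(-0.3) = 34.9740 psu.
Increase required: 34.9740 − 34.89 = 0.0840 psu.

0.08 psu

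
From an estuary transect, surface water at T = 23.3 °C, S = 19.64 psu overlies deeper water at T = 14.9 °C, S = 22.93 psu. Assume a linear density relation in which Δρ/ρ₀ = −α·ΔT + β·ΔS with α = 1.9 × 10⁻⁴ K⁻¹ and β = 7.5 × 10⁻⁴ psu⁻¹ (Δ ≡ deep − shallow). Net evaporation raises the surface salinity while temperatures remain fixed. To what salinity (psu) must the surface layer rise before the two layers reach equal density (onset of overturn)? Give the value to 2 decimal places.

25.06 psu

Neutral buoyancy requires −α(T_deep − T_surf) + β(S_deep − S_surf′) = 0.
S_surf′ = S_deep − (α/β)·ΔT = 22.93 − (1.9 × 10⁻⁴/7.5 × 10⁻⁴)·(-8.4) = 25.0580 psu.
Increase required: 25.0580 − 19.64 = 5.4180 psu.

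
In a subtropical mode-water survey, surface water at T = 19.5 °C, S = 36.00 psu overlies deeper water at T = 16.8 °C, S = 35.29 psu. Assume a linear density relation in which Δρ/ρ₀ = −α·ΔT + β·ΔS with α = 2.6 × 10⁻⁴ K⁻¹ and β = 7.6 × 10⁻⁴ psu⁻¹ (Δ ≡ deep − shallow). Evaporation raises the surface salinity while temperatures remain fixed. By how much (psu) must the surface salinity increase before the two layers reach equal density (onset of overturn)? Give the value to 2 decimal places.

Neutral buoyancy requires −α(T_deep − T_surf) + β(S_deep − S_surf′) = 0.
S_surf′ = S_deep − (α/β)·ΔT = 35.29 − (2.6 × 10⁻⁴/7.6 × 10⁻⁴)·(-2.7) = 36.2137 psu.
Increase required: 36.2137 − 36.00 = 0.2137 psu.

0.21 psu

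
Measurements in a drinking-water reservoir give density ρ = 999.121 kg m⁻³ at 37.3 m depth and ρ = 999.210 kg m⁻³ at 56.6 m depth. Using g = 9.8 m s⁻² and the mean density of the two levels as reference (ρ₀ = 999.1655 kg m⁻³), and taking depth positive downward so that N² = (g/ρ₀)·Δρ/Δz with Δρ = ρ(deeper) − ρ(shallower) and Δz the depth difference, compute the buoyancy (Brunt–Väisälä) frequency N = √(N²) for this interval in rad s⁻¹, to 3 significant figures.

Δρ = 999.210 − 999.121 = 0.089 kg m⁻³ over Δz = 56.6 − 37.3 = 19.3 m.
N² = (9.8/999.1655) × (0.089/19.3) = 4.5229 × 10⁻⁵ s⁻².
N = √(4.5229 × 10⁻⁵) = 6.7253 × 10⁻³ rad s⁻¹ ≈ 6.73 × 10⁻³ rad s⁻¹.

6.73 × 10⁻³ rad s⁻¹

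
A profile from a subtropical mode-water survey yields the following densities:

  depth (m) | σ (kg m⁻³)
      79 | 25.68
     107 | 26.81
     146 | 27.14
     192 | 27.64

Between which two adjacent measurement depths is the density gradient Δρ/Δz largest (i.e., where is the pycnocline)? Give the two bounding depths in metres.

79–107 m

Compute the density gradient over each adjacent pair:
  79–107 m: Δρ/Δz = 1.13/28 = 0.040 kg m⁻⁴
  107–146 m: Δρ/Δz = 0.33/39 = 8.5 × 10⁻³ kg m⁻⁴
  146–192 m: Δρ/Δz = 0.50/46 = 0.011 kg m⁻⁴
The largest gradient is in the 79–107 m interval — the pycnocline.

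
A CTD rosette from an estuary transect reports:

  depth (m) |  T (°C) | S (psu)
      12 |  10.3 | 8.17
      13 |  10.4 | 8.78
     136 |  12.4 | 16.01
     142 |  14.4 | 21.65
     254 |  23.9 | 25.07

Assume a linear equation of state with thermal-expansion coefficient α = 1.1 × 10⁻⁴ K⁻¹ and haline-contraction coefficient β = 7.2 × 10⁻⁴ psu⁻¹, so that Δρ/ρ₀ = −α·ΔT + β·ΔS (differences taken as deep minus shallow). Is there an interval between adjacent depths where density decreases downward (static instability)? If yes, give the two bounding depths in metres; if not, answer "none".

Evaluate Δρ/ρ₀ = −αΔT + βΔS across each adjacent pair:
  12–13 m: −αΔT+βΔS = −(1.1 × 10⁻⁴)(+0.1)+(7.2 × 10⁻⁴)(+0.61) = 4.3 × 10⁻⁴ → stable
  13–136 m: −αΔT+βΔS = −(1.1 × 10⁻⁴)(+2.0)+(7.2 × 10⁻⁴)(+7.23) = 5.0 × 10⁻³ → stable
  136–142 m: −αΔT+βΔS = −(1.1 × 10⁻⁴)(+2.0)+(7.2 × 10⁻⁴)(+5.64) = 3.8 × 10⁻³ → stable
  142–254 m: −αΔT+βΔS = −(1.1 × 10⁻⁴)(+9.5)+(7.2 × 10⁻⁴)(+3.42) = 1.4 × 10⁻³ → stable
Every interval has Δρ > 0: the column is stably stratified throughout.

none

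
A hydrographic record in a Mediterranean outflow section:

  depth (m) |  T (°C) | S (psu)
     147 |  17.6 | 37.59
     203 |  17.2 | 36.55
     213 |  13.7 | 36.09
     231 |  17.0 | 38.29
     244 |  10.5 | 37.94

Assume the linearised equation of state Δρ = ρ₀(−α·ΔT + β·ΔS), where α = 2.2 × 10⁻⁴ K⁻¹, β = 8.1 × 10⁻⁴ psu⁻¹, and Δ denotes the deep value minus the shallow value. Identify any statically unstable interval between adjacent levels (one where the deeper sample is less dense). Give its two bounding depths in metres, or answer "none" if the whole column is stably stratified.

Evaluate Δρ/ρ₀ = −αΔT + βΔS across each adjacent pair:
  147–203 m: −αΔT+βΔS = −(2.2 × 10⁻⁴)(-0.4)+(8.1 × 10⁻⁴)(-1.04) = -7.5 × 10⁻⁴ → UNSTABLE
  203–213 m: −αΔT+βΔS = −(2.2 × 10⁻⁴)(-3.5)+(8.1 × 10⁻⁴)(-0.46) = 4.0 × 10⁻⁴ → stable
  213–231 m: −αΔT+βΔS = −(2.2 × 10⁻⁴)(+3.3)+(8.1 × 10⁻⁴)(+2.20) = 1.1 × 10⁻³ → stable
  231–244 m: −αΔT+βΔS = −(2.2 × 10⁻⁴)(-6.5)+(8.1 × 10⁻⁴)(-0.35) = 1.1 × 10⁻³ → stable
The 147–203 m interval has Δρ < 0: lighter water underlies denser water.

147–203 m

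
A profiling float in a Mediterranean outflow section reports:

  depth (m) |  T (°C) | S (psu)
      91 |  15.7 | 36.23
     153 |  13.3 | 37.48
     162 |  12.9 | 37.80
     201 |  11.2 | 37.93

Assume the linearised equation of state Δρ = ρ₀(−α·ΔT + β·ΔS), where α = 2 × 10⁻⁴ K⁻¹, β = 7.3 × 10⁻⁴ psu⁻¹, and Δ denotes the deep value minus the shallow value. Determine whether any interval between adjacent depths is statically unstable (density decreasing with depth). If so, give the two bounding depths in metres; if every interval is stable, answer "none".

Evaluate Δρ/ρ₀ = −αΔT + βΔS across each adjacent pair:
  91–153 m: −αΔT+βΔS = −(2 × 10⁻⁴)(-2.4)+(7.3 × 10⁻⁴)(+1.25) = 1.4 × 10⁻³ → stable
  153–162 m: −αΔT+βΔS = −(2 × 10⁻⁴)(-0.4)+(7.3 × 10⁻⁴)(+0.32) = 3.1 × 10⁻⁴ → stable
  162–201 m: −αΔT+βΔS = −(2 × 10⁻⁴)(-1.7)+(7.3 × 10⁻⁴)(+0.13) = 4.3 × 10⁻⁴ → stable
Every interval has Δρ > 0: the column is stably stratified throughout.

none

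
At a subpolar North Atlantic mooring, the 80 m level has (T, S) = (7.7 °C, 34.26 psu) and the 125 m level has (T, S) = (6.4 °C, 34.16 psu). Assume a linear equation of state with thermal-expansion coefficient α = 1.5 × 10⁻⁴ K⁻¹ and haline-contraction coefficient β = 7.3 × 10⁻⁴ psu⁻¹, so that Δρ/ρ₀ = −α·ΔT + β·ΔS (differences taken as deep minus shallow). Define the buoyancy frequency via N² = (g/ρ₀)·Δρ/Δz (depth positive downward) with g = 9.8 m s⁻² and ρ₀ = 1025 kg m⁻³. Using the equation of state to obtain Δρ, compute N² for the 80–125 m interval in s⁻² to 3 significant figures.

2.66 × 10⁻⁵ s⁻²

ΔT = -1.3 K, ΔS = -0.10 psu (deep − shallow).
Δρ/ρ₀ = −αΔT + βΔS = 1.95 × 10⁻⁴ − 7.30 × 10⁻⁵ = 1.22 × 10⁻⁴, so Δρ ≈ 0.1250 kg m⁻³.
N² = (g/ρ₀)·Δρ/Δz = g·(Δρ/ρ₀)/Δz = 9.8 × 1.22 × 10⁻⁴ / 45 = 2.6569 × 10⁻⁵ s⁻² ≈ 2.66 × 10⁻⁵ s⁻².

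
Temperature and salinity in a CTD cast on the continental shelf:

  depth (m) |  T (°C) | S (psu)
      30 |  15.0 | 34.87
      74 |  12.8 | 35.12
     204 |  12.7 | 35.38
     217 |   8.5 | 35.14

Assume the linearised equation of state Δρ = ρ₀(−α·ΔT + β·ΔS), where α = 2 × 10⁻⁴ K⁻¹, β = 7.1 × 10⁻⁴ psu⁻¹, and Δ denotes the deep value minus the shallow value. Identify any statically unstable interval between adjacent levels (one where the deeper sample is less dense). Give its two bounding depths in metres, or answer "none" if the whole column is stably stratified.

none

Evaluate Δρ/ρ₀ = −αΔT + βΔS across each adjacent pair:
  30–74 m: −αΔT+βΔS = −(2 × 10⁻⁴)(-2.2)+(7.1 × 10⁻⁴)(+0.25) = 6.2 × 10⁻⁴ → stable
  74–204 m: −αΔT+βΔS = −(2 × 10⁻⁴)(-0.1)+(7.1 × 10⁻⁴)(+0.26) = 2.0 × 10⁻⁴ → stable
  204–217 m: −αΔT+βΔS = −(2 × 10⁻⁴)(-4.2)+(7.1 × 10⁻⁴)(-0.24) = 6.7 × 10⁻⁴ → stable
Every interval has Δρ > 0: the column is stably stratified throughout.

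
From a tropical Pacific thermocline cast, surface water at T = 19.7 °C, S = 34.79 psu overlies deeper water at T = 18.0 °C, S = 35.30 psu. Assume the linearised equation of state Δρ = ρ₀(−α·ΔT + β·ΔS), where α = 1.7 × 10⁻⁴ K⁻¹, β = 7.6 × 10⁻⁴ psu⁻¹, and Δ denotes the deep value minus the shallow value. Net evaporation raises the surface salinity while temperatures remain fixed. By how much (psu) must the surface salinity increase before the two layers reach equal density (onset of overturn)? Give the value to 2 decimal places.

Neutral buoyancy requires −α(T_deep − T_surf) + β(S_deep − S_surf′) = 0.
S_surf′ = S_deep − (α/β)·ΔT = 35.30 − (1.7 × 10⁻⁴/7.6 × 10⁻⁴)·(-1.7) = 35.6803 psu.
Increase required: 35.6803 − 34.79 = 0.8903 psu.

0.89 psu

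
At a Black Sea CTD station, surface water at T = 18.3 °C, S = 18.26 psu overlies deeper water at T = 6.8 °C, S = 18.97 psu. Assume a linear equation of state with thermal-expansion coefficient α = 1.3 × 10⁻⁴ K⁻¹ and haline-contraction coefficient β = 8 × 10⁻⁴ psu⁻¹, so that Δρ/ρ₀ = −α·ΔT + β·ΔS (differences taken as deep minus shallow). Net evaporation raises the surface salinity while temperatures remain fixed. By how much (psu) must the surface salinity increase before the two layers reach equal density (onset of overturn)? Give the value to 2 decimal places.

2.58 psu

Neutral buoyancy requires −α(T_deep − T_surf) + β(S_deep − S_surf′) = 0.
S_surf′ = S_deep − (α/β)·ΔT = 18.97 − (1.3 × 10⁻⁴/8 × 10⁻⁴)·(-11.5) = 20.8387 psu.
Increase required: 20.8387 − 18.26 = 2.5787 psu.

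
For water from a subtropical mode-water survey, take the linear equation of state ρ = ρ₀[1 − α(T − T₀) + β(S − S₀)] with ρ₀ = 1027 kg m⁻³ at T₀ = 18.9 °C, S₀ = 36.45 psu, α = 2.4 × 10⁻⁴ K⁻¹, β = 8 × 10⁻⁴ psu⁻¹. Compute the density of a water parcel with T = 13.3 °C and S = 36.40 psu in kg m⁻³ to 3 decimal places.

T − T₀ = -5.6 K, S − S₀ = -0.05 psu.
Bracket = 1 − α·(-5.6) + β·(-0.05) = 1 + (1.304 × 10⁻³) = 1.0013040.
ρ = 1027 × 1.0013040 = 1028.339 kg m⁻³.

1028.339 kg m⁻³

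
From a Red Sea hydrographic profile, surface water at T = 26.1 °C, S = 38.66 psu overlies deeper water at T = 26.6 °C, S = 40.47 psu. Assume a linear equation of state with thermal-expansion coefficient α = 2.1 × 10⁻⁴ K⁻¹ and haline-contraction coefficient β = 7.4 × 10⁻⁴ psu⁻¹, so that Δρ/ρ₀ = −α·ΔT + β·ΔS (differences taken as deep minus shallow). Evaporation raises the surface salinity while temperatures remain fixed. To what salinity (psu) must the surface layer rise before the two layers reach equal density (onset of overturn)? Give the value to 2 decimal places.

40.33 psu

Neutral buoyancy requires −α(T_deep − T_surf) + β(S_deep − S_surf′) = 0.
S_surf′ = S_deep − (α/β)·ΔT = 40.47 − (2.1 × 10⁻⁴/7.4 × 10⁻⁴)·(+0.5) = 40.3281 psu.
Increase required: 40.3281 − 38.66 = 1.6681 psu.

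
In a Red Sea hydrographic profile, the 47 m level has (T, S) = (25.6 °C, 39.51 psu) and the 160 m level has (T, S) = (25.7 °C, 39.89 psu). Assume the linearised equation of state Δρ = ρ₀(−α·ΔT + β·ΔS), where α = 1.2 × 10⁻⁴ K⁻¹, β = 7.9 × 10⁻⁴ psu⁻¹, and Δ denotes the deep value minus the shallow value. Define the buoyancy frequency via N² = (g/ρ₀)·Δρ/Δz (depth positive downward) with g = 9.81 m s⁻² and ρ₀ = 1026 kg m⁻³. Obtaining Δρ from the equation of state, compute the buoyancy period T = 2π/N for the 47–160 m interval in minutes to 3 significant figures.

20.9 min

ΔT = +0.1 K, ΔS = +0.38 psu (deep − shallow).
Δρ/ρ₀ = −αΔT + βΔS = -1.20 × 10⁻⁵ + 3.002 × 10⁻⁴ = 2.882 × 10⁻⁴, so Δρ ≈ 0.2957 kg m⁻³.
N² = (g/ρ₀)·Δρ/Δz = g·(Δρ/ρ₀)/Δz = 9.81 × 2.882 × 10⁻⁴ / 113 = 2.5020 × 10⁻⁵ s⁻².
N = √(2.5020 × 10⁻⁵) = 5.0020 × 10⁻³ rad s⁻¹ → T = 2π/N = 1.2561 × 10³ s = 20.935 min ≈ 20.9 min.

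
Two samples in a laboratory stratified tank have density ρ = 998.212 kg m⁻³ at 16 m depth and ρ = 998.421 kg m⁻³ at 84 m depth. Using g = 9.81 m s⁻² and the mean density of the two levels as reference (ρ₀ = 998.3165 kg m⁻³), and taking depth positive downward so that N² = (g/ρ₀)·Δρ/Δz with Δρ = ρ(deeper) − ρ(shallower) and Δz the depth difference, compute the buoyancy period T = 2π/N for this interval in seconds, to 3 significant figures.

Δρ = 998.421 − 998.212 = 0.209 kg m⁻³ over Δz = 84 − 16 = 68 m.
N² = (9.81/998.3165) × (0.209/68) = 3.0202 × 10⁻⁵ s⁻².
N = √(3.0202 × 10⁻⁵) = 5.4956 × 10⁻³ rad s⁻¹, so T = 2π/N = 1.1433 × 10³ s ≈ 1.14 × 10³ s.

1.14 × 10³ s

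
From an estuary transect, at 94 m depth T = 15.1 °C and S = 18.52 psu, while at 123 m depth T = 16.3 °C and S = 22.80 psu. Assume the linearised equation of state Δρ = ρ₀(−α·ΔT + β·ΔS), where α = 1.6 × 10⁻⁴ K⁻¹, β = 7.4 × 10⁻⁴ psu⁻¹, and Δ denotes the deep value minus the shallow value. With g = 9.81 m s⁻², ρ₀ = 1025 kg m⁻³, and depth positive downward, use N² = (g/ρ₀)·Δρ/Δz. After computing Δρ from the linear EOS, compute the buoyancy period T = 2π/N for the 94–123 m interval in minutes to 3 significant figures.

3.30 min

ΔT = +1.2 K, ΔS = +4.28 psu (deep − shallow).
Δρ/ρ₀ = −αΔT + βΔS = -1.92 × 10⁻⁴ + 3.1672 × 10⁻³ = 2.9752 × 10⁻³, so Δρ ≈ 3.050 kg m⁻³.
N² = (g/ρ₀)·Δρ/Δz = g·(Δρ/ρ₀)/Δz = 9.81 × 2.9752 × 10⁻³ / 29 = 1.0064 × 10⁻³ s⁻².
N = √(1.0064 × 10⁻³) = 0.031724 rad s⁻¹ → T = 2π/N = 198.06 s = 3.3010 min ≈ 3.30 min.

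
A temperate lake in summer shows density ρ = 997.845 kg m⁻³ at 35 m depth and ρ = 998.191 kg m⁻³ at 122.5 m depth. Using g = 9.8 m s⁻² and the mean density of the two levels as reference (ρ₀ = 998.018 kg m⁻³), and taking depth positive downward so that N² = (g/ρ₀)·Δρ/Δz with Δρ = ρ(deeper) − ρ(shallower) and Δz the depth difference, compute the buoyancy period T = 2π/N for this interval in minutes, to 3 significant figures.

Δρ = 998.191 − 997.845 = 0.346 kg m⁻³ over Δz = 122.5 − 35 = 87.5 m.
N² = (9.8/998.018) × (0.346/87.5) = 3.8829 × 10⁻⁵ s⁻².
N = √(3.8829 × 10⁻⁵) = 6.2313 × 10⁻³ rad s⁻¹, so T = 2π/N = 1.0083 × 10³ s = 16.805 min ≈ 16.8 min.
A positive N² confirms static stability across the interval.

16.8 min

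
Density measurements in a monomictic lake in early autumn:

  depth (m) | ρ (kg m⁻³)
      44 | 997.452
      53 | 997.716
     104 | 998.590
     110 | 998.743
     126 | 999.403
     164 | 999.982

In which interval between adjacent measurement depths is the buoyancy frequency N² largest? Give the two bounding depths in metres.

Compute the density gradient over each adjacent pair:
  44–53 m: Δρ/Δz = 0.264/9 = 0.029 kg m⁻⁴
  53–104 m: Δρ/Δz = 0.874/51 = 0.017 kg m⁻⁴
  104–110 m: Δρ/Δz = 0.153/6 = 0.025 kg m⁻⁴
  110–126 m: Δρ/Δz = 0.660/16 = 0.041 kg m⁻⁴
  126–164 m: Δρ/Δz = 0.579/38 = 0.015 kg m⁻⁴
The largest gradient is in the 110–126 m interval — the pycnocline.

110–126 m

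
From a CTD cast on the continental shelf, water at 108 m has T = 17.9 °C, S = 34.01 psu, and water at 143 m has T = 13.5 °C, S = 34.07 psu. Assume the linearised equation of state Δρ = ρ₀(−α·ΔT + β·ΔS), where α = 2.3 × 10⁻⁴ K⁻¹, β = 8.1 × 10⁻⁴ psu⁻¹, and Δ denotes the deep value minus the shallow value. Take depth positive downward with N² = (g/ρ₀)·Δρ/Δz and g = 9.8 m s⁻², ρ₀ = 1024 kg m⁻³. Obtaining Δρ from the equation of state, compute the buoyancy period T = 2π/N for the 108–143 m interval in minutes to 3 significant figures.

ΔT = -4.4 K, ΔS = +0.06 psu (deep − shallow).
Δρ/ρ₀ = −αΔT + βΔS = 1.012 × 10⁻³ + 4.86 × 10⁻⁵ = 1.0606 × 10⁻³, so Δρ ≈ 1.086 kg m⁻³.
N² = (g/ρ₀)·Δρ/Δz = g·(Δρ/ρ₀)/Δz = 9.8 × 1.0606 × 10⁻³ / 35 = 2.9697 × 10⁻⁴ s⁻².
N = √(2.9697 × 10⁻⁴) = 0.017233 rad s⁻¹ → T = 2π/N = 364.60 s = 6.0767 min ≈ 6.08 min.

6.08 min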